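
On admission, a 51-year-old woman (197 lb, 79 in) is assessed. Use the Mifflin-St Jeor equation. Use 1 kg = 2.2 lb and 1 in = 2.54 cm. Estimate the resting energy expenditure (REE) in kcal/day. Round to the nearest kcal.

1734 kcal/day

Convert to metric: weight = 197 ÷ 2.2 = 89.5455 kg; height = 79 × 2.54 = 200.66 cm.
Mifflin-St Jeor (female): BMR = 10(89.5455) + 6.25(200.66) − 5(51) − 161 = 895.4545 + 1254.125 − 255 − 161 = 1733.5795 kcal/day.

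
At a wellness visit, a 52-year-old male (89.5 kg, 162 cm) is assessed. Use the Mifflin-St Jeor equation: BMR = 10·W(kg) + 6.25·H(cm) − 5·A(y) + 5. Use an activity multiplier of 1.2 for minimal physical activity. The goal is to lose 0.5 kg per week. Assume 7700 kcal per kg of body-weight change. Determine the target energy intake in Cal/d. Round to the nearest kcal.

Mifflin-St Jeor (male): BMR = 10(89.5) + 6.25(162) − 5(52) + 5 = 895 + 1012.5 − 260 + 5 = 1652.5 kcal/day.
TEE = 1652.5 × 1.2 = 1983 kcal/day.
Required daily deficit = 0.5 × 7700 ÷ 7 = 550 kcal/day.
Target intake = 1983 − 550 = 1433 kcal/day.

1433 Cal/d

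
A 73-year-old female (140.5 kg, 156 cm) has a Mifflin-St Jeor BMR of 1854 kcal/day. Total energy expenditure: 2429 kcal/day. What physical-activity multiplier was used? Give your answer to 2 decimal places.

1.31

Activity factor = TEE ÷ BMR = 2429 ÷ 1854 = 1.31.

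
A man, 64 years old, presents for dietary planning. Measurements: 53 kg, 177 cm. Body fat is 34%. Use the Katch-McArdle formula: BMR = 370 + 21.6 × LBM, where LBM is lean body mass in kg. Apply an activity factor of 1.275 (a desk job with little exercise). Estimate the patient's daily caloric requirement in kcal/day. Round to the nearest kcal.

LBM = 53 × (1 − 0.34) = 34.98 kg. Katch-McArdle: BMR = 370 + 21.6 × 34.98 = 1125.568 kcal/day.
TEE = BMR × activity factor = 1125.568 × 1.275 = 1435.0992 kcal/day.

1435 kcal/day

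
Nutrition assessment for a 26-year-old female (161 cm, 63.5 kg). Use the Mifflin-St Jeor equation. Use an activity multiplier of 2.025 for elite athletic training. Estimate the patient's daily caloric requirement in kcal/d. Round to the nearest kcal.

2734 kcal/d

Mifflin-St Jeor (female): BMR = 10(63.5) + 6.25(161) − 5(26) − 161 = 635 + 1006.25 − 130 − 161 = 1350.25 kcal/day.
TEE = BMR × activity factor = 1350.25 × 2.025 = 2734.2563 kcal/day.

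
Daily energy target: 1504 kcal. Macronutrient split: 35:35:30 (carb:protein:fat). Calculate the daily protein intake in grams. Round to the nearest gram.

Protein energy = 35% × 1504 = 526.4 kcal.
At 4 kcal/g: 526.4 ÷ 4 = 131.6 g.

132 g/day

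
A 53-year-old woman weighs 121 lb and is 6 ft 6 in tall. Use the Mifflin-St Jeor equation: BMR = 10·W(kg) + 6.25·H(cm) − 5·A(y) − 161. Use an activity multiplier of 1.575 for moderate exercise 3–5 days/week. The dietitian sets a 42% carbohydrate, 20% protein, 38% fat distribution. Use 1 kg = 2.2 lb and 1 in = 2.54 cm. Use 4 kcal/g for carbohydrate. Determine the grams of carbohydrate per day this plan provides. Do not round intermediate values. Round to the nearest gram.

Convert to metric: weight = 121 ÷ 2.2 = 55 kg; height = (6×12 + 6) × 2.54 = 78 × 2.54 = 198.12 cm.
Mifflin-St Jeor (female): BMR = 10(55) + 6.25(198.12) − 5(53) − 161 = 550 + 1238.25 − 265 − 161 = 1362.25 kcal/day.
TEE = 1362.25 × 1.575 = 2145.5438 kcal/day.
Carbohydrate energy = 42% × 2145.5438 = 901.1284 kcal.
Carbohydrate = 901.1284 ÷ 4 kcal/g = 225.2821 g.

225 g/day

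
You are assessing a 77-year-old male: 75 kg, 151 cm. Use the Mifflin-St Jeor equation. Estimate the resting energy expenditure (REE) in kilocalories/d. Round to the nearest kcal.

1314 kilocalories/d

Mifflin-St Jeor (male): BMR = 10(75) + 6.25(151) − 5(77) + 5 = 750 + 943.75 − 385 + 5 = 1313.75 kcal/day.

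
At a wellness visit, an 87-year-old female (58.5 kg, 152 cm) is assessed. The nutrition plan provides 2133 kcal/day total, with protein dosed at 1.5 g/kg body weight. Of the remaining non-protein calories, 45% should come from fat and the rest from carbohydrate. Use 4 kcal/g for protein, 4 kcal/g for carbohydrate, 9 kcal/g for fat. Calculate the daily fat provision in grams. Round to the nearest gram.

89 g/day

Protein = 1.5 × 58.5 = 87.75 g → 87.75 × 4 = 351 kcal.
Non-protein calories = 2133 − 351 = 1782 kcal.
Fat: 45% × 1782 = 801.9 kcal; carbohydrate: 980.1 kcal.
Fat: 801.9 kcal ÷ 9 kcal/g = 89.1 g.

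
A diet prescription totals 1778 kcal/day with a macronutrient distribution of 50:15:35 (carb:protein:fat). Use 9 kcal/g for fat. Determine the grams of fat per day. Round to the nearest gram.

Fat energy = 35% × 1778 = 622.3 kcal.
At 9 kcal/g: 622.3 ÷ 9 = 69.1444 g.

69 g/day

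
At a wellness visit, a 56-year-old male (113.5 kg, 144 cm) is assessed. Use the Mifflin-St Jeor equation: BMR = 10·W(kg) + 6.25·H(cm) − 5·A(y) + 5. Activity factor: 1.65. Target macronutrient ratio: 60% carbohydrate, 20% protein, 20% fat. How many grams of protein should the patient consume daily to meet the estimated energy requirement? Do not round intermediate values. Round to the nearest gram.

Mifflin-St Jeor (male): BMR = 10(113.5) + 6.25(144) − 5(56) + 5 = 1135 + 900 − 280 + 5 = 1760 kcal/day.
TEE = 1760 × 1.65 = 2904 kcal/day.
Protein energy = 20% × 2904 = 580.8 kcal.
Protein = 580.8 ÷ 4 kcal/g = 145.2 g.

145 g/day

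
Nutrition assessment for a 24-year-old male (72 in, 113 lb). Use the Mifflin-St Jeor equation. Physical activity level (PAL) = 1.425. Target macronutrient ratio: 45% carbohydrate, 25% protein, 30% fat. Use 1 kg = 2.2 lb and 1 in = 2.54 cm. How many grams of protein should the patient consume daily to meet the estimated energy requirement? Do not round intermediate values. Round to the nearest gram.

137 g/day

Convert to metric: weight = 113 ÷ 2.2 = 51.3636 kg; height = 72 × 2.54 = 182.88 cm.
Mifflin-St Jeor (male): BMR = 10(51.3636) + 6.25(182.88) − 5(24) + 5 = 513.6364 + 1143 − 120 + 5 = 1541.6364 kcal/day.
TEE = 1541.6364 × 1.425 = 2196.8318 kcal/day.
Protein energy = 25% × 2196.8318 = 549.208 kcal.
Protein = 549.208 ÷ 4 kcal/g = 137.302 g.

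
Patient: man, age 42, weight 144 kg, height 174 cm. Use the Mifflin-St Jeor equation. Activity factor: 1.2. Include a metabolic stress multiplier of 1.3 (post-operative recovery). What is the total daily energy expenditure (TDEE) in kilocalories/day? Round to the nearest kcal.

Mifflin-St Jeor (male): BMR = 10(144) + 6.25(174) − 5(42) + 5 = 1440 + 1087.5 − 210 + 5 = 2322.5 kcal/day.
TEE = BMR × activity factor = 2322.5 × 1.2 = 2787 kcal/day.
Apply stress factor: 2787 × 1.3 = 3623.1 kcal/day.

3623 kilocalories/day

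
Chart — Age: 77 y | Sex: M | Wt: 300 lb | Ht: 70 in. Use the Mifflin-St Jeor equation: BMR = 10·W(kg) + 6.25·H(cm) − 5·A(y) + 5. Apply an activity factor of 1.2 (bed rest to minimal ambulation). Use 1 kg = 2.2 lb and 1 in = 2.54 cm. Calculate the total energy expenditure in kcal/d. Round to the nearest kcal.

2514 kcal/d

Convert to metric: weight = 300 ÷ 2.2 = 136.3636 kg; height = 70 × 2.54 = 177.8 cm.
Mifflin-St Jeor (male): BMR = 10(136.3636) + 6.25(177.8) − 5(77) + 5 = 1363.6364 + 1111.25 − 385 + 5 = 2094.8864 kcal/day.
TEE = BMR × activity factor = 2094.8864 × 1.2 = 2513.8636 kcal/day.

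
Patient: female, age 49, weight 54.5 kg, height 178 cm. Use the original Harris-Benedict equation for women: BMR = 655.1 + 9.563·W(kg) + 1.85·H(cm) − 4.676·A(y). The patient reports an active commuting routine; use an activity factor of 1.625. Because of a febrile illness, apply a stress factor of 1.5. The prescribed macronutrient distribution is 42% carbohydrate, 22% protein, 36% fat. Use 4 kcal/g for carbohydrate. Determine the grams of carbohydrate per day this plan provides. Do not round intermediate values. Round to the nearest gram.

327 g/day

Harris-Benedict: BMR = 655.1 + 9.563(54.5) + 1.85(178) − 4.676(49) = 1276.4595 kcal/day.
TEE = 1276.4595 × 1.625 = 2074.2467 kcal/day.
With stress factor 1.5: 2074.2467 × 1.5 = 3111.37 kcal/day.
Carbohydrate energy = 42% × 3111.37 = 1306.7754 kcal.
Carbohydrate = 1306.7754 ÷ 4 kcal/g = 326.6939 g.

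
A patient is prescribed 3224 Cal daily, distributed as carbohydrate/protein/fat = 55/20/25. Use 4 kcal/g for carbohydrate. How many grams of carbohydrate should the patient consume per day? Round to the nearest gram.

443 g/day

Carbohydrate energy = 55% × 3224 = 1773.2 kcal.
At 4 kcal/g: 1773.2 ÷ 4 = 443.3 g.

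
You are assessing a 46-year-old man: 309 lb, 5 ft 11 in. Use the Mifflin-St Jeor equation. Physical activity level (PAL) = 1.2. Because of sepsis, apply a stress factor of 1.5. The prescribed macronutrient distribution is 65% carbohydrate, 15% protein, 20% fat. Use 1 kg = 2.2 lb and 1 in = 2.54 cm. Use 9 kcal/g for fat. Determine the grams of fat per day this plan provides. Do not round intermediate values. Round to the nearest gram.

92 g/day

Convert to metric: weight = 309 ÷ 2.2 = 140.4545 kg; height = (5×12 + 11) × 2.54 = 71 × 2.54 = 180.34 cm.
Mifflin-St Jeor (male): BMR = 10(140.4545) + 6.25(180.34) − 5(46) + 5 = 1404.5455 + 1127.125 − 230 + 5 = 2306.6705 kcal/day.
TEE = 2306.6705 × 1.2 = 2768.0045 kcal/day.
With stress factor 1.5: 2768.0045 × 1.5 = 4152.0068 kcal/day.
Fat energy = 20% × 4152.0068 = 830.4014 kcal.
Fat = 830.4014 ÷ 9 kcal/g = 92.2668 g.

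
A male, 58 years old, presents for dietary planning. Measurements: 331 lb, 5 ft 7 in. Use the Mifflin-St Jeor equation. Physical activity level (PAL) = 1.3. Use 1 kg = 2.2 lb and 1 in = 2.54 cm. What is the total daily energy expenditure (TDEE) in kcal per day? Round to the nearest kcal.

Convert to metric: weight = 331 ÷ 2.2 = 150.4545 kg; height = (5×12 + 7) × 2.54 = 67 × 2.54 = 170.18 cm.
Mifflin-St Jeor (male): BMR = 10(150.4545) + 6.25(170.18) − 5(58) + 5 = 1504.5455 + 1063.625 − 290 + 5 = 2283.1705 kcal/day.
TEE = BMR × activity factor = 2283.1705 × 1.3 = 2968.1216 kcal/day.

2968 kcal per day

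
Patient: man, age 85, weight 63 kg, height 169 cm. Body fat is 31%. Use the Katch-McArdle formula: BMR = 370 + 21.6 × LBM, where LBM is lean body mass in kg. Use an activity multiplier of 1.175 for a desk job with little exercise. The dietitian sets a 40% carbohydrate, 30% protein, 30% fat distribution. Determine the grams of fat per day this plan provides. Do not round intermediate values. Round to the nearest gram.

51 g/day

LBM = 63 × (1 − 0.31) = 43.47 kg. Katch-McArdle: BMR = 370 + 21.6 × 43.47 = 1308.952 kcal/day.
TEE = 1308.952 × 1.175 = 1538.0186 kcal/day.
Fat energy = 30% × 1538.0186 = 461.4056 kcal.
Fat = 461.4056 ÷ 9 kcal/g = 51.2673 g.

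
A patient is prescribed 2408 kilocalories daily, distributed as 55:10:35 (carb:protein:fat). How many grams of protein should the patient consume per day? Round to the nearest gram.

60 g/day

Protein energy = 10% × 2408 = 240.8 kcal.
At 4 kcal/g: 240.8 ÷ 4 = 60.2 g.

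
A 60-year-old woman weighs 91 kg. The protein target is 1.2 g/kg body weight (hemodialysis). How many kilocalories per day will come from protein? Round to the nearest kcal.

437 kcal/day

Protein = 1.2 g/kg × 91 kg = 109.2 g/day.
Protein energy = 109.2 g × 4 kcal/g = 436.8 kcal/day.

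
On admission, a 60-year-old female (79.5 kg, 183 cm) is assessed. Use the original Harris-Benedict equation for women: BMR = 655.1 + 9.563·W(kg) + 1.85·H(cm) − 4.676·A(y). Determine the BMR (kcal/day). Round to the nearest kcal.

Harris-Benedict: BMR = 655.1 + 9.563(79.5) + 1.85(183) − 4.676(60) = 1473.3485 kcal/day.

1473 kcal/day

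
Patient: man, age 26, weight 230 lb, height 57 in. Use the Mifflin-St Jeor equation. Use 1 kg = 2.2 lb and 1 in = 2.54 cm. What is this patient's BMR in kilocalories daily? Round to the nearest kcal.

Convert to metric: weight = 230 ÷ 2.2 = 104.5455 kg; height = 57 × 2.54 = 144.78 cm.
Mifflin-St Jeor (male): BMR = 10(104.5455) + 6.25(144.78) − 5(26) + 5 = 1045.4545 + 904.875 − 130 + 5 = 1825.3295 kcal/day.

1825 kilocalories daily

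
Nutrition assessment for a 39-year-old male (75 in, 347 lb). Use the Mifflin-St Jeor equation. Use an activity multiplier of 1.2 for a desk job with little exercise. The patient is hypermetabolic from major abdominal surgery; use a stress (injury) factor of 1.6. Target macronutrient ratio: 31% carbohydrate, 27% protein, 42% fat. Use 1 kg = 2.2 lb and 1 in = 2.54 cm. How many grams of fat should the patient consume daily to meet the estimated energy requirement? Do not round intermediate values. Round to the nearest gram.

Convert to metric: weight = 347 ÷ 2.2 = 157.7273 kg; height = 75 × 2.54 = 190.5 cm.
Mifflin-St Jeor (male): BMR = 10(157.7273) + 6.25(190.5) − 5(39) + 5 = 1577.2727 + 1190.625 − 195 + 5 = 2577.8977 kcal/day.
TEE = 2577.8977 × 1.2 = 3093.4773 kcal/day.
With stress factor 1.6: 3093.4773 × 1.6 = 4949.5636 kcal/day.
Fat energy = 42% × 4949.5636 = 2078.8167 kcal.
Fat = 2078.8167 ÷ 9 kcal/g = 230.9796 g.

231 g/day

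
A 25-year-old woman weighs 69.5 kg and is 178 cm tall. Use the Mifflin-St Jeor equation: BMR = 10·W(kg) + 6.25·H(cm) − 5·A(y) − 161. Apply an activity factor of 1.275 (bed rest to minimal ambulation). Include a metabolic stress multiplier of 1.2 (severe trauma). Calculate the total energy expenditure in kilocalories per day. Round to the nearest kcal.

2328 kilocalories per day

Mifflin-St Jeor (female): BMR = 10(69.5) + 6.25(178) − 5(25) − 161 = 695 + 1112.5 − 125 − 161 = 1521.5 kcal/day.
TEE = BMR × activity factor = 1521.5 × 1.275 = 1939.9125 kcal/day.
Apply stress factor: 1939.9125 × 1.2 = 2327.895 kcal/day.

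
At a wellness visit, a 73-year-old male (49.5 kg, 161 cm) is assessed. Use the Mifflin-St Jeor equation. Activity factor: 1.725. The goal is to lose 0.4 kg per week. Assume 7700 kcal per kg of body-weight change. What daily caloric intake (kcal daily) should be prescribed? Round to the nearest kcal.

Mifflin-St Jeor (male): BMR = 10(49.5) + 6.25(161) − 5(73) + 5 = 495 + 1006.25 − 365 + 5 = 1141.25 kcal/day.
TEE = 1141.25 × 1.725 = 1968.6563 kcal/day.
Required daily deficit = 0.4 × 7700 ÷ 7 = 440 kcal/day.
Target intake = 1968.6563 − 440 = 1528.6563 kcal/day.

1529 kcal daily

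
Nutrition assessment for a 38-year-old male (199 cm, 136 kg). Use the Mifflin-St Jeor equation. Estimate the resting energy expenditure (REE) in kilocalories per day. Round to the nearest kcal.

2419 kilocalories per day

Mifflin-St Jeor (male): BMR = 10(136) + 6.25(199) − 5(38) + 5 = 1360 + 1243.75 − 190 + 5 = 2418.75 kcal/day.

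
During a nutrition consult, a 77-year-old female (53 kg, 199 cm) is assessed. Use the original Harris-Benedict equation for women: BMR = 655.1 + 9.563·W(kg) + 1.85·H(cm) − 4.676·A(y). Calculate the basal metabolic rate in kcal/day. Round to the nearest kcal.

Harris-Benedict: BMR = 655.1 + 9.563(53) + 1.85(199) − 4.676(77) = 1170.037 kcal/day.

1170 kcal/day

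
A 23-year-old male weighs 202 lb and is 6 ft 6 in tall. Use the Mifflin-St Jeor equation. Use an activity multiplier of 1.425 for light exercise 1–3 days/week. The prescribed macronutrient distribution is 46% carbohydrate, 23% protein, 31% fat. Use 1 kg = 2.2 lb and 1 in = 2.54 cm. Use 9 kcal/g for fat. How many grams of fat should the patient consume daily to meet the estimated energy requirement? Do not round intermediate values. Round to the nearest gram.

Convert to metric: weight = 202 ÷ 2.2 = 91.8182 kg; height = (6×12 + 6) × 2.54 = 78 × 2.54 = 198.12 cm.
Mifflin-St Jeor (male): BMR = 10(91.8182) + 6.25(198.12) − 5(23) + 5 = 918.1818 + 1238.25 − 115 + 5 = 2046.4318 kcal/day.
TEE = 2046.4318 × 1.425 = 2916.1653 kcal/day.
Fat energy = 31% × 2916.1653 = 904.0113 kcal.
Fat = 904.0113 ÷ 9 kcal/g = 100.4457 g.

100 g/day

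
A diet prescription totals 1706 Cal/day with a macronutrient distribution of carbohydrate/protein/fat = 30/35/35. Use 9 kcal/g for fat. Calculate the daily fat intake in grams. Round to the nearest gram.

Fat energy = 35% × 1706 = 597.1 kcal.
At 9 kcal/g: 597.1 ÷ 9 = 66.3444 g.

66 g/day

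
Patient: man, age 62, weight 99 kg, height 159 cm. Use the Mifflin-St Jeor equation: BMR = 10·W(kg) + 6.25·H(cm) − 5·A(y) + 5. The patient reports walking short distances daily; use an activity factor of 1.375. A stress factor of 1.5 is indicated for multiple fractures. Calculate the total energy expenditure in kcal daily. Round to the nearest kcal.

Mifflin-St Jeor (male): BMR = 10(99) + 6.25(159) − 5(62) + 5 = 990 + 993.75 − 310 + 5 = 1678.75 kcal/day.
TEE = BMR × activity factor = 1678.75 × 1.375 = 2308.2813 kcal/day.
Apply stress factor: 2308.2813 × 1.5 = 3462.4219 kcal/day.

3462 kcal daily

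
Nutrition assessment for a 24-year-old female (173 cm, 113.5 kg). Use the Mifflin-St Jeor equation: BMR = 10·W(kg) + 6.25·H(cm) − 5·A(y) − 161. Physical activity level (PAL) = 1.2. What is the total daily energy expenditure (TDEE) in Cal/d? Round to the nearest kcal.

Mifflin-St Jeor (female): BMR = 10(113.5) + 6.25(173) − 5(24) − 161 = 1135 + 1081.25 − 120 − 161 = 1935.25 kcal/day.
TEE = BMR × activity factor = 1935.25 × 1.2 = 2322.3 kcal/day.

2322 Cal/d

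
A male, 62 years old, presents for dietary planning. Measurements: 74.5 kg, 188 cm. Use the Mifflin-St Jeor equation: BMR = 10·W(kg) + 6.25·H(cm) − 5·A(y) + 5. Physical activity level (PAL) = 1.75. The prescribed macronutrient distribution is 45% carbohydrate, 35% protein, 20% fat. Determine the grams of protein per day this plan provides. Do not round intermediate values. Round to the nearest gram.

247 g/day

Mifflin-St Jeor (male): BMR = 10(74.5) + 6.25(188) − 5(62) + 5 = 745 + 1175 − 310 + 5 = 1615 kcal/day.
TEE = 1615 × 1.75 = 2826.25 kcal/day.
Protein energy = 35% × 2826.25 = 989.1875 kcal.
Protein = 989.1875 ÷ 4 kcal/g = 247.2969 g.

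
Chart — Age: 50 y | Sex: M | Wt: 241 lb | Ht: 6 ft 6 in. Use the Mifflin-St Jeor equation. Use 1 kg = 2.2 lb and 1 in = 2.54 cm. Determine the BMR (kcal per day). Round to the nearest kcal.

Convert to metric: weight = 241 ÷ 2.2 = 109.5455 kg; height = (6×12 + 6) × 2.54 = 78 × 2.54 = 198.12 cm.
Mifflin-St Jeor (male): BMR = 10(109.5455) + 6.25(198.12) − 5(50) + 5 = 1095.4545 + 1238.25 − 250 + 5 = 2088.7045 kcal/day.

2089 kcal per day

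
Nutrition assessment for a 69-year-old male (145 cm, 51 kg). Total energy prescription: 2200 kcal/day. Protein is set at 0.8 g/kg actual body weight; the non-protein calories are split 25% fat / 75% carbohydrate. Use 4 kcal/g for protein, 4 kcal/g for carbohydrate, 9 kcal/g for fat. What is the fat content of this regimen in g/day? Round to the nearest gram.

57 g/day

Protein = 0.8 × 51 = 40.8 g → 40.8 × 4 = 163.2 kcal.
Non-protein calories = 2200 − 163.2 = 2036.8 kcal.
Fat: 25% × 2036.8 = 509.2 kcal; carbohydrate: 1527.6 kcal.
Fat: 509.2 kcal ÷ 9 kcal/g = 56.5778 g.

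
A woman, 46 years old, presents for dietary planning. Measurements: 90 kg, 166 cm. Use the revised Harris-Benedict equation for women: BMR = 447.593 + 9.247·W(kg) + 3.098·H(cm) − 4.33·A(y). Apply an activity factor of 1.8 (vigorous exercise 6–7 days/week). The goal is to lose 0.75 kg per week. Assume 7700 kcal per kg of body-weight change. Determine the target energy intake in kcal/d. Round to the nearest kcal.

2046 kcal/d

Harris-Benedict: BMR = 447.593 + 9.247(90) + 3.098(166) − 4.33(46) = 1594.911 kcal/day.
TEE = 1594.911 × 1.8 = 2870.8398 kcal/day.
Required daily deficit = 0.75 × 7700 ÷ 7 = 825 kcal/day.
Target intake = 2870.8398 − 825 = 2045.8398 kcal/day.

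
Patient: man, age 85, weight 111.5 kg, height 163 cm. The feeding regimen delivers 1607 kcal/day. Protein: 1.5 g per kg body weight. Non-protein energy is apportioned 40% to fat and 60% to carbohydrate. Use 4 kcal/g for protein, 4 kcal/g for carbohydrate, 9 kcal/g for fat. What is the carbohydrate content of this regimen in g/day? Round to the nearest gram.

141 g/day

Protein = 1.5 × 111.5 = 167.25 g → 167.25 × 4 = 669 kcal.
Non-protein calories = 1607 − 669 = 938 kcal.
Fat: 40% × 938 = 375.2 kcal; carbohydrate: 562.8 kcal.
Carbohydrate: 562.8 kcal ÷ 4 kcal/g = 140.7 g.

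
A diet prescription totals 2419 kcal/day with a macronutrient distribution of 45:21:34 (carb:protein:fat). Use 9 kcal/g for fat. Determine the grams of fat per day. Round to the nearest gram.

Fat energy = 34% × 2419 = 822.46 kcal.
At 9 kcal/g: 822.46 ÷ 9 = 91.3844 g.

91 g/day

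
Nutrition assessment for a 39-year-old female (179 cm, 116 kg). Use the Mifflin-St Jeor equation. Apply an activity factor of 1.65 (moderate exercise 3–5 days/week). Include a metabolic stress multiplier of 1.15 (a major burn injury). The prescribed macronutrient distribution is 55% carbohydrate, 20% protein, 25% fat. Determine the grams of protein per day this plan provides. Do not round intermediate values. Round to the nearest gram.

Mifflin-St Jeor (female): BMR = 10(116) + 6.25(179) − 5(39) − 161 = 1160 + 1118.75 − 195 − 161 = 1922.75 kcal/day.
TEE = 1922.75 × 1.65 = 3172.5375 kcal/day.
With stress factor 1.15: 3172.5375 × 1.15 = 3648.4181 kcal/day.
Protein energy = 20% × 3648.4181 = 729.6836 kcal.
Protein = 729.6836 ÷ 4 kcal/g = 182.4209 g.

182 g/day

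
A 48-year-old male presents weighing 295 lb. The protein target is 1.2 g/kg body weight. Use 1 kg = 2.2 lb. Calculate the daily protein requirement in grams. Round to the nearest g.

161 g/day

Weight in kg = 295 ÷ 2.2 = 134.0909 kg.
Protein = 1.2 g/kg × 134.0909 kg = 160.9091 g/day.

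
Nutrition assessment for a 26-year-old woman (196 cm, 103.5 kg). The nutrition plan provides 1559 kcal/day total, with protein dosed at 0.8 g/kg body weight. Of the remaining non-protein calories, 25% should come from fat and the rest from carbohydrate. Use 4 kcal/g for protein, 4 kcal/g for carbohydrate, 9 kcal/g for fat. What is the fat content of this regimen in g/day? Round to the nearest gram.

34 g/day

Protein = 0.8 × 103.5 = 82.8 g → 82.8 × 4 = 331.2 kcal.
Non-protein calories = 1559 − 331.2 = 1227.8 kcal.
Fat: 25% × 1227.8 = 306.95 kcal; carbohydrate: 920.85 kcal.
Fat: 306.95 kcal ÷ 9 kcal/g = 34.1056 g.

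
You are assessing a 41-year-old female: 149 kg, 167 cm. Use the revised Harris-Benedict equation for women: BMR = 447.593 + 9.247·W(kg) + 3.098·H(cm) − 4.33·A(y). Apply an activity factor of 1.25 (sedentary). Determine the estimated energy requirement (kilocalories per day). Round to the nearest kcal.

2707 kilocalories per day

Harris-Benedict: BMR = 447.593 + 9.247(149) + 3.098(167) − 4.33(41) = 2165.232 kcal/day.
TEE = BMR × activity factor = 2165.232 × 1.25 = 2706.54 kcal/day.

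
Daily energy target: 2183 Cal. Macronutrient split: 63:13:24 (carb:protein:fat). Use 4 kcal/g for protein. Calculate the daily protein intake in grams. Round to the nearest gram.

71 g/day

Protein energy = 13% × 2183 = 283.79 kcal.
At 4 kcal/g: 283.79 ÷ 4 = 70.9475 g.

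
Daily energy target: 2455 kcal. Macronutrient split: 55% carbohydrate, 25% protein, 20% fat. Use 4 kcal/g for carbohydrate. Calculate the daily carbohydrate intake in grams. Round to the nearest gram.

Carbohydrate energy = 55% × 2455 = 1350.25 kcal.
At 4 kcal/g: 1350.25 ÷ 4 = 337.5625 g.

338 g/day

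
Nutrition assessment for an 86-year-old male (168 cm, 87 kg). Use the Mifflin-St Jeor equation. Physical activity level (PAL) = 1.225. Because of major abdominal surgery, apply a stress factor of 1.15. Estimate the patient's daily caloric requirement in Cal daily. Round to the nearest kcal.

2106 Cal daily

Mifflin-St Jeor (male): BMR = 10(87) + 6.25(168) − 5(86) + 5 = 870 + 1050 − 430 + 5 = 1495 kcal/day.
TEE = BMR × activity factor = 1495 × 1.225 = 1831.375 kcal/day.
Apply stress factor: 1831.375 × 1.15 = 2106.0813 kcal/day.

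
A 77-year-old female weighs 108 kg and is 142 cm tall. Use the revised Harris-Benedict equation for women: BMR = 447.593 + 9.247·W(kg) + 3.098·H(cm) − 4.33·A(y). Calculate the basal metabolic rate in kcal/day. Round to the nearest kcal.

1553 kcal/day

Harris-Benedict: BMR = 447.593 + 9.247(108) + 3.098(142) − 4.33(77) = 1552.775 kcal/day.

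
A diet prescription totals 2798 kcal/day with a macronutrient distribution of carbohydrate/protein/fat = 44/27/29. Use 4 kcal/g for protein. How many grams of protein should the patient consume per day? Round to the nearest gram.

189 g/day

Protein energy = 27% × 2798 = 755.46 kcal.
At 4 kcal/g: 755.46 ÷ 4 = 188.865 g.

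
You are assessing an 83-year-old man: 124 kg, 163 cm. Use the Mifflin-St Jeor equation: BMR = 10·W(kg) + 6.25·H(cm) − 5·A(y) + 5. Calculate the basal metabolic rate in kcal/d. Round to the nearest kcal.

1849 kcal/d

Mifflin-St Jeor (male): BMR = 10(124) + 6.25(163) − 5(83) + 5 = 1240 + 1018.75 − 415 + 5 = 1848.75 kcal/day.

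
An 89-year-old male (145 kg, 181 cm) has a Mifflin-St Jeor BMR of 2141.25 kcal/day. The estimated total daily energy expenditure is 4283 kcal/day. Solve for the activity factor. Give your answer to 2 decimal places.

2.00

Activity factor = TEE ÷ BMR = 4283 ÷ 2141.25 = 2.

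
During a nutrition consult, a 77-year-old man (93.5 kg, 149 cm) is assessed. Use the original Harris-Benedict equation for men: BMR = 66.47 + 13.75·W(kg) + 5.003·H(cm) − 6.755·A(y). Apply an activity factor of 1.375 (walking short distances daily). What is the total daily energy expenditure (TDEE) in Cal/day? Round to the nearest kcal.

Harris-Benedict: BMR = 66.47 + 13.75(93.5) + 5.003(149) − 6.755(77) = 1577.407 kcal/day.
TEE = BMR × activity factor = 1577.407 × 1.375 = 2168.9346 kcal/day.

2169 Cal/day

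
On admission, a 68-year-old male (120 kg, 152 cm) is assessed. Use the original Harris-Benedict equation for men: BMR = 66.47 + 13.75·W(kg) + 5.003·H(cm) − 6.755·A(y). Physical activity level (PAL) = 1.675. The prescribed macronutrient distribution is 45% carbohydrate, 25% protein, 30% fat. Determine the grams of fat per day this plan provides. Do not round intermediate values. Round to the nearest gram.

113 g/day

Harris-Benedict: BMR = 66.47 + 13.75(120) + 5.003(152) − 6.755(68) = 2017.586 kcal/day.
TEE = 2017.586 × 1.675 = 3379.4566 kcal/day.
Fat energy = 30% × 3379.4566 = 1013.837 kcal.
Fat = 1013.837 ÷ 9 kcal/g = 112.6486 g.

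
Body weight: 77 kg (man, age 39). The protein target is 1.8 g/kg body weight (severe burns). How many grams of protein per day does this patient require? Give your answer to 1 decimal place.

Protein = 1.8 g/kg × 77 kg = 138.6 g/day.

138.6 g/day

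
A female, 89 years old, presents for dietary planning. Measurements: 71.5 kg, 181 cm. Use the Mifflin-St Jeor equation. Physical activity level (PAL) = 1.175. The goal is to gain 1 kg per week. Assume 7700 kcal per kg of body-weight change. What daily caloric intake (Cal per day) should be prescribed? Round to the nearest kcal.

2557 Cal per day

Mifflin-St Jeor (female): BMR = 10(71.5) + 6.25(181) − 5(89) − 161 = 715 + 1131.25 − 445 − 161 = 1240.25 kcal/day.
TEE = 1240.25 × 1.175 = 1457.2938 kcal/day.
Required daily surplus = 1 × 7700 ÷ 7 = 1100 kcal/day.
Target intake = 1457.2938 + 1100 = 2557.2938 kcal/day.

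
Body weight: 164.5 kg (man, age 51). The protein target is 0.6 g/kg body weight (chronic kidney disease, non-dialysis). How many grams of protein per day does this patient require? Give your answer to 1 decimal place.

Protein = 0.6 g/kg × 164.5 kg = 98.7 g/day.

98.7 g/day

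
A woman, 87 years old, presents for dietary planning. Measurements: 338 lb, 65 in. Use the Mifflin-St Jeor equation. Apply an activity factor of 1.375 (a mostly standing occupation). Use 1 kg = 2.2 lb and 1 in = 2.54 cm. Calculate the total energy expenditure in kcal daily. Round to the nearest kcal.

2712 kcal daily

Convert to metric: weight = 338 ÷ 2.2 = 153.6364 kg; height = 65 × 2.54 = 165.1 cm.
Mifflin-St Jeor (female): BMR = 10(153.6364) + 6.25(165.1) − 5(87) − 161 = 1536.3636 + 1031.875 − 435 − 161 = 1972.2386 kcal/day.
TEE = BMR × activity factor = 1972.2386 × 1.375 = 2711.8281 kcal/day.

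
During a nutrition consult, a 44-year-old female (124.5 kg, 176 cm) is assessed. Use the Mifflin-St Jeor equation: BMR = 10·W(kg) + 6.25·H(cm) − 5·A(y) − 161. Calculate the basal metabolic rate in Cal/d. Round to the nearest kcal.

Mifflin-St Jeor (female): BMR = 10(124.5) + 6.25(176) − 5(44) − 161 = 1245 + 1100 − 220 − 161 = 1964 kcal/day.

1964 Cal/d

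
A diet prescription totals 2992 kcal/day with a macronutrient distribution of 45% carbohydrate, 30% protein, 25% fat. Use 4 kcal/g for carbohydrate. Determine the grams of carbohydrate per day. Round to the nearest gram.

337 g/day

Carbohydrate energy = 45% × 2992 = 1346.4 kcal.
At 4 kcal/g: 1346.4 ÷ 4 = 336.6 g.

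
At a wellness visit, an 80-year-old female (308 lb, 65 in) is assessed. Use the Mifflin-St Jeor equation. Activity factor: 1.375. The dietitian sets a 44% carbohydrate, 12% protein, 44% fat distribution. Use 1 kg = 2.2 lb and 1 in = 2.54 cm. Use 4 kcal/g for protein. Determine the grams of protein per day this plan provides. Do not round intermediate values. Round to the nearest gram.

Convert to metric: weight = 308 ÷ 2.2 = 140 kg; height = 65 × 2.54 = 165.1 cm.
Mifflin-St Jeor (female): BMR = 10(140) + 6.25(165.1) − 5(80) − 161 = 1400 + 1031.875 − 400 − 161 = 1870.875 kcal/day.
TEE = 1870.875 × 1.375 = 2572.4531 kcal/day.
Protein energy = 12% × 2572.4531 = 308.6944 kcal.
Protein = 308.6944 ÷ 4 kcal/g = 77.1736 g.

77 g/day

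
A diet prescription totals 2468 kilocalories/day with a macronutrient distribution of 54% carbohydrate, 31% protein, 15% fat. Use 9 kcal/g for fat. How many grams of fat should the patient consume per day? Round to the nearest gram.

Fat energy = 15% × 2468 = 370.2 kcal.
At 9 kcal/g: 370.2 ÷ 9 = 41.1333 g.

41 g/day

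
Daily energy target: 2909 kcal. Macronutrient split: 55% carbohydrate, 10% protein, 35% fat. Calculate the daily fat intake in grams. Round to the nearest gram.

113 g/day

Fat energy = 35% × 2909 = 1018.15 kcal.
At 9 kcal/g: 1018.15 ÷ 9 = 113.1278 g.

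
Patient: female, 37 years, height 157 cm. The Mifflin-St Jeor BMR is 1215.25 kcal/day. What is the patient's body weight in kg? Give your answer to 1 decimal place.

58.0 kg

1215.25 = 10·W + 6.25(157) − 5(37) − 161
10·W = 1215.25 − 635.25 = 580, so W = 58 kg.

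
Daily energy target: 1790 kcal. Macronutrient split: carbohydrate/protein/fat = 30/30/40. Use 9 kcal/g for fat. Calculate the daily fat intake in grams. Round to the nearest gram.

Fat energy = 40% × 1790 = 716 kcal.
At 9 kcal/g: 716 ÷ 9 = 79.5556 g.

80 g/day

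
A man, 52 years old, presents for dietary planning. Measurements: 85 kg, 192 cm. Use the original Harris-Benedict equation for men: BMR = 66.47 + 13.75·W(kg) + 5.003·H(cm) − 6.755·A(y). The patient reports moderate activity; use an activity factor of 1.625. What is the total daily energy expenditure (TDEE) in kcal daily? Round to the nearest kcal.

Harris-Benedict: BMR = 66.47 + 13.75(85) + 5.003(192) − 6.755(52) = 1844.536 kcal/day.
TEE = BMR × activity factor = 1844.536 × 1.625 = 2997.371 kcal/day.

2997 kcal daily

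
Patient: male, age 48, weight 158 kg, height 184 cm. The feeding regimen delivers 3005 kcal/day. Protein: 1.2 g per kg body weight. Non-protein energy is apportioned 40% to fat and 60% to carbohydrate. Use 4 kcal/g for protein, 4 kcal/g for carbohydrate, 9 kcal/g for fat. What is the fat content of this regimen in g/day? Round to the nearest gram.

Protein = 1.2 × 158 = 189.6 g → 189.6 × 4 = 758.4 kcal.
Non-protein calories = 3005 − 758.4 = 2246.6 kcal.
Fat: 40% × 2246.6 = 898.64 kcal; carbohydrate: 1347.96 kcal.
Fat: 898.64 kcal ÷ 9 kcal/g = 99.8489 g.

100 g/day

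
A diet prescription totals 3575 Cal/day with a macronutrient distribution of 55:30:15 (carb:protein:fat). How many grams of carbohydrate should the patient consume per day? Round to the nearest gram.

492 g/day

Carbohydrate energy = 55% × 3575 = 1966.25 kcal.
At 4 kcal/g: 1966.25 ÷ 4 = 491.5625 g.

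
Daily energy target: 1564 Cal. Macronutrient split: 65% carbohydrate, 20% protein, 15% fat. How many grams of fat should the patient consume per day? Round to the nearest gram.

26 g/day

Fat energy = 15% × 1564 = 234.6 kcal.
At 9 kcal/g: 234.6 ÷ 9 = 26.0667 g.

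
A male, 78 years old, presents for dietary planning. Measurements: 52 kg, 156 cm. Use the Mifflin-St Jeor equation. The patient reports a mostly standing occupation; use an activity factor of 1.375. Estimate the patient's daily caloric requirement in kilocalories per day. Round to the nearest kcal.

Mifflin-St Jeor (male): BMR = 10(52) + 6.25(156) − 5(78) + 5 = 520 + 975 − 390 + 5 = 1110 kcal/day.
TEE = BMR × activity factor = 1110 × 1.375 = 1526.25 kcal/day.

1526 kilocalories per day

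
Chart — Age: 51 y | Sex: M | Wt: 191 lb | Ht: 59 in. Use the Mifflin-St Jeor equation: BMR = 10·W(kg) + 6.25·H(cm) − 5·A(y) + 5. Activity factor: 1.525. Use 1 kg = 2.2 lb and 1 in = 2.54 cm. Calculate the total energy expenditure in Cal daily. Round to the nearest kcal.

2371 Cal daily

Convert to metric: weight = 191 ÷ 2.2 = 86.8182 kg; height = 59 × 2.54 = 149.86 cm.
Mifflin-St Jeor (male): BMR = 10(86.8182) + 6.25(149.86) − 5(51) + 5 = 868.1818 + 936.625 − 255 + 5 = 1554.8068 kcal/day.
TEE = BMR × activity factor = 1554.8068 × 1.525 = 2371.0804 kcal/day.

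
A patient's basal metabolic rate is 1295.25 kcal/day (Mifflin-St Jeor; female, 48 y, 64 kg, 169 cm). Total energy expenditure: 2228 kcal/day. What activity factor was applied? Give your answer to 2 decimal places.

Activity factor = TEE ÷ BMR = 2228 ÷ 1295.25 = 1.72.

1.72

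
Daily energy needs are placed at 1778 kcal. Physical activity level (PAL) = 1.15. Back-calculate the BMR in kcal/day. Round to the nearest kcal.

1546 kcal/day

BMR = TEE ÷ activity factor = 1778 ÷ 1.15 = 1546.087 kcal/day.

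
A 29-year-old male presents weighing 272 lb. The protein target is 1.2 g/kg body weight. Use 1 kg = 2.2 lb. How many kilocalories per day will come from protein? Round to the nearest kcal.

Weight in kg = 272 ÷ 2.2 = 123.6364 kg.
Protein = 1.2 g/kg × 123.6364 kg = 148.3636 g/day.
Protein energy = 148.3636 g × 4 kcal/g = 593.4545 kcal/day.

593 kcal/day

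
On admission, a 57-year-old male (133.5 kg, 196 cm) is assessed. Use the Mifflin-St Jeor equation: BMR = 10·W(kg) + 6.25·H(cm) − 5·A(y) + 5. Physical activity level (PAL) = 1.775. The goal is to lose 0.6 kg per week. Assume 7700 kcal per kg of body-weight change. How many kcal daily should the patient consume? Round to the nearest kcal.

3387 kcal daily

Mifflin-St Jeor (male): BMR = 10(133.5) + 6.25(196) − 5(57) + 5 = 1335 + 1225 − 285 + 5 = 2280 kcal/day.
TEE = 2280 × 1.775 = 4047 kcal/day.
Required daily deficit = 0.6 × 7700 ÷ 7 = 660 kcal/day.
Target intake = 4047 − 660 = 3387 kcal/day.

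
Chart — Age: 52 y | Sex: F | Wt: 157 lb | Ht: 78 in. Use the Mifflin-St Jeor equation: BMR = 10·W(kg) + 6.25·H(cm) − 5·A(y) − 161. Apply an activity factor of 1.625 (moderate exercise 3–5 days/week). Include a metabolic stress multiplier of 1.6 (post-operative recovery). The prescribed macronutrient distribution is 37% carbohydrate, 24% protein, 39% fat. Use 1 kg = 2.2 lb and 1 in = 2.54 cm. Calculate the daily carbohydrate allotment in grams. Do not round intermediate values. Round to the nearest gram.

Convert to metric: weight = 157 ÷ 2.2 = 71.3636 kg; height = 78 × 2.54 = 198.12 cm.
Mifflin-St Jeor (female): BMR = 10(71.3636) + 6.25(198.12) − 5(52) − 161 = 713.6364 + 1238.25 − 260 − 161 = 1530.8864 kcal/day.
TEE = 1530.8864 × 1.625 = 2487.6903 kcal/day.
With stress factor 1.6: 2487.6903 × 1.6 = 3980.3045 kcal/day.
Carbohydrate energy = 37% × 3980.3045 = 1472.7127 kcal.
Carbohydrate = 1472.7127 ÷ 4 kcal/g = 368.1782 g.

368 g/day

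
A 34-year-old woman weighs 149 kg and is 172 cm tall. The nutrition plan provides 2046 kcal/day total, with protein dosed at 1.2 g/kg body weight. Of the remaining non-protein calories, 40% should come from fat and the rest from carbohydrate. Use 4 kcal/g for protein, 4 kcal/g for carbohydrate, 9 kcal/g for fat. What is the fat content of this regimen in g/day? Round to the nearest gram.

Protein = 1.2 × 149 = 178.8 g → 178.8 × 4 = 715.2 kcal.
Non-protein calories = 2046 − 715.2 = 1330.8 kcal.
Fat: 40% × 1330.8 = 532.32 kcal; carbohydrate: 798.48 kcal.
Fat: 532.32 kcal ÷ 9 kcal/g = 59.1467 g.

59 g/day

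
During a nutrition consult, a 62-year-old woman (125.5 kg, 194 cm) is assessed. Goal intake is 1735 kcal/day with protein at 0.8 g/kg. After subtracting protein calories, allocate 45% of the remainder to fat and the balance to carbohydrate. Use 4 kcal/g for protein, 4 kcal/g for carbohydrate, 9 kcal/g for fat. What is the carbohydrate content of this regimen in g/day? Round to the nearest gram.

183 g/day

Protein = 0.8 × 125.5 = 100.4 g → 100.4 × 4 = 401.6 kcal.
Non-protein calories = 1735 − 401.6 = 1333.4 kcal.
Fat: 45% × 1333.4 = 600.03 kcal; carbohydrate: 733.37 kcal.
Carbohydrate: 733.37 kcal ÷ 4 kcal/g = 183.3425 g.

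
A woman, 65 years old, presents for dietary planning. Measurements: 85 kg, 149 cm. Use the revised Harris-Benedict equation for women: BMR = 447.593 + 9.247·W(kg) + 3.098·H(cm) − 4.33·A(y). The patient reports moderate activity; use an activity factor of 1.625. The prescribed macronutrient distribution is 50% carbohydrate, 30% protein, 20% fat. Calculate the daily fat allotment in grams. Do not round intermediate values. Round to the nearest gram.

51 g/day

Harris-Benedict: BMR = 447.593 + 9.247(85) + 3.098(149) − 4.33(65) = 1413.74 kcal/day.
TEE = 1413.74 × 1.625 = 2297.3275 kcal/day.
Fat energy = 20% × 2297.3275 = 459.4655 kcal.
Fat = 459.4655 ÷ 9 kcal/g = 51.0517 g.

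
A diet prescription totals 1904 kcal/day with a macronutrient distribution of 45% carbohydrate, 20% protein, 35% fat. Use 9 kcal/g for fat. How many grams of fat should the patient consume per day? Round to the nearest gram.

Fat energy = 35% × 1904 = 666.4 kcal.
At 9 kcal/g: 666.4 ÷ 9 = 74.0444 g.

74 g/day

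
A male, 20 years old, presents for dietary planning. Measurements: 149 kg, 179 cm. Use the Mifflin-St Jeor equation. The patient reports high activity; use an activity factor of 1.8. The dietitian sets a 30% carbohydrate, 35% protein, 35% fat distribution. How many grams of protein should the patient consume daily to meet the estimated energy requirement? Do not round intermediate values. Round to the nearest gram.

Mifflin-St Jeor (male): BMR = 10(149) + 6.25(179) − 5(20) + 5 = 1490 + 1118.75 − 100 + 5 = 2513.75 kcal/day.
TEE = 2513.75 × 1.8 = 4524.75 kcal/day.
Protein energy = 35% × 4524.75 = 1583.6625 kcal.
Protein = 1583.6625 ÷ 4 kcal/g = 395.9156 g.

396 g/day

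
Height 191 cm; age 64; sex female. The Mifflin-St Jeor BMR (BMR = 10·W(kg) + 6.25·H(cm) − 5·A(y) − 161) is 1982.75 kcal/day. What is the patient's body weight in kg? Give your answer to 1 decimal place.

127.0 kg

1982.75 = 10·W + 6.25(191) − 5(64) − 161
10·W = 1982.75 − 712.75 = 1270, so W = 127 kg.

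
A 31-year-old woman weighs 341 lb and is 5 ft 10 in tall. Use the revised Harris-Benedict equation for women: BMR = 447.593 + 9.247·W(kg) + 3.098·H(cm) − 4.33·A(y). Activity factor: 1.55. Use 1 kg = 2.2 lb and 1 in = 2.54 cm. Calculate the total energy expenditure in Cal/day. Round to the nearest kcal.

3561 Cal/day

Convert to metric: weight = 341 ÷ 2.2 = 155 kg; height = (5×12 + 10) × 2.54 = 70 × 2.54 = 177.8 cm.
Harris-Benedict: BMR = 447.593 + 9.247(155) + 3.098(177.8) − 4.33(31) = 2297.4724 kcal/day.
TEE = BMR × activity factor = 2297.4724 × 1.55 = 3561.0822 kcal/day.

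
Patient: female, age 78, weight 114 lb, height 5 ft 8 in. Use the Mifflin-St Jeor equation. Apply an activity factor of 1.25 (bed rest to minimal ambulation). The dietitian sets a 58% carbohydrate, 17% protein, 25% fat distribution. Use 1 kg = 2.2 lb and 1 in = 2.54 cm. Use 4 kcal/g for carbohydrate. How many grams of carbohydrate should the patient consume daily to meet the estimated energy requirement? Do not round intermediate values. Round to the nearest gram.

Convert to metric: weight = 114 ÷ 2.2 = 51.8182 kg; height = (5×12 + 8) × 2.54 = 68 × 2.54 = 172.72 cm.
Mifflin-St Jeor (female): BMR = 10(51.8182) + 6.25(172.72) − 5(78) − 161 = 518.1818 + 1079.5 − 390 − 161 = 1046.6818 kcal/day.
TEE = 1046.6818 × 1.25 = 1308.3523 kcal/day.
Carbohydrate energy = 58% × 1308.3523 = 758.8443 kcal.
Carbohydrate = 758.8443 ÷ 4 kcal/g = 189.7111 g.

190 g/day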